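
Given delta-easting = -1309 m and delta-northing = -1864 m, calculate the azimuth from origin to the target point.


az = atan2(-1309, -1864) = -144.9 deg
adjusted to 0-360: 215.1 degrees

215.1 degrees


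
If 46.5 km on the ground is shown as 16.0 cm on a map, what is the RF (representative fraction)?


ground = 46.5 km = 4650000 cm; RF denominator = ground / map = 4650000 / 16.0 = 290625; RF = 1:290625

1:290625


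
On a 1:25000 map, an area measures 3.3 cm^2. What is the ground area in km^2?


ground_area = 3.3 * (25000/100)^2 = 206250.0 m^2 = 0.20625 km^2 ≈ 0.206 km^2

0.206 km^2


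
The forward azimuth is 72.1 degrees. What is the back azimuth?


back azimuth = (72.1 + 180) mod 360 = 252.1 degrees

252.1 degrees


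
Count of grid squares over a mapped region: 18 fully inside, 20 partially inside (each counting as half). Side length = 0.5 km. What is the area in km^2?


effective squares = 18 + 20 * 0.5 = 28.0
area = 28.0 * 0.25 = 7.0 km^2

7.0 km^2


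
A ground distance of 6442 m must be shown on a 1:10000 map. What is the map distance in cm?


map_cm = 6442 * 100 / 10000 = 64.42 cm

64.42 cm


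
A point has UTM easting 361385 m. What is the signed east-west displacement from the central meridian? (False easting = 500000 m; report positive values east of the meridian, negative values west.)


displacement = 361385 - 500000 = -138615 m

-138615 m


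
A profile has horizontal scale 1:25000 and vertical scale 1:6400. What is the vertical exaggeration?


VE = horizontal_scale / vertical_scale = 25000 / 6400 = 3.90625 ≈ 3.9

3.9x


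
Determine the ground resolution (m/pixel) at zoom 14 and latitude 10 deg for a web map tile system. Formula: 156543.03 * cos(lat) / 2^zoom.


res = 156543.03 * cos(10) / 2^14 = 156543.03 * 0.98480775 / 16384 = 9.41 m/pixel

9.41 m/pixel


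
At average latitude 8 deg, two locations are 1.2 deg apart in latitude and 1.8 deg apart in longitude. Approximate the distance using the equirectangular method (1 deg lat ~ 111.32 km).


dlat_km = 1.2 * 111.32 = 133.584
dlon_km = 1.8 * 111.32 * cos(8) ≈ 198.426
dist = sqrt(133.584^2 + 198.426^2) ≈ 239.2 km

239.2 km


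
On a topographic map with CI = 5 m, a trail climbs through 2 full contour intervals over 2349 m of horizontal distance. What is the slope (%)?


elevation change = 2 * 5 = 10 m
slope = 10 / 2349 * 100 = 0.4%

0.4%


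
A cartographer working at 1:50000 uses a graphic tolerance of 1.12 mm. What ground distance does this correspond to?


ground = 1.12 mm * 50000 / 1000 = 56.0 m

56.0 m


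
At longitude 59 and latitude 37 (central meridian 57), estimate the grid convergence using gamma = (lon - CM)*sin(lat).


gamma = (59 - 57) * sin(37) = 2 * 0.601815 = 1.204 degrees

1.204 degrees


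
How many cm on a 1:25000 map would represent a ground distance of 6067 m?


map_cm = 6067 * 100 / 25000 = 24.268 cm ≈ 24.27 cm

24.27 cm


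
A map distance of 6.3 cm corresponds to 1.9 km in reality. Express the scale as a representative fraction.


ground = 1.9 km = 190000 cm; RF denominator = ground / map = 190000 / 6.3 ≈ 30159; RF = 1:30159

1:30159


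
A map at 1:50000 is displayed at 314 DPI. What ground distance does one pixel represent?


pixel_cm = 2.54 / 314 ≈ 0.008089 cm
ground = pixel_cm * 50000 / 100 = 2.54 * 50000 / (314 * 100) = 127000 / 31400 ≈ 4.04 m

4.04 m


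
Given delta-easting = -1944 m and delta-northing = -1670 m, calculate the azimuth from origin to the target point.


az = atan2(-1944, -1670) = -130.7 deg
adjusted to 0-360: 229.3 degrees

229.3 degrees


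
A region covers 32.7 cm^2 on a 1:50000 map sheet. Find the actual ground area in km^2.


ground_area = 32.7 * (50000/100)^2 = 8175000.0 m^2 = 8.175 km^2

8.175 km^2


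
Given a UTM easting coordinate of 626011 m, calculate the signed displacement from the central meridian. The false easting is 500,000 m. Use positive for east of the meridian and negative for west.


displacement = 626011 - 500000 = 126011 m

126011 m


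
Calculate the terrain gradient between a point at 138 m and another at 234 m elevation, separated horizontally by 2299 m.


gradient = (234 - 138) / 2299 = 96 / 2299 = 0.0418

0.0418


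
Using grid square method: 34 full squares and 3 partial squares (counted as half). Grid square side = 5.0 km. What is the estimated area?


effective squares = 34 + 3 * 0.5 = 35.5
area = 35.5 * 25.0 = 887.5 km^2

887.5 km^2


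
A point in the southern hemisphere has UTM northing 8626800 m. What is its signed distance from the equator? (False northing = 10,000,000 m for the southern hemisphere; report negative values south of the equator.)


For southern: actual = 8626800 - 10000000 = -1373200 m

-1373200 m


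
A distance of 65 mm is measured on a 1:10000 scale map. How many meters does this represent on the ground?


ground = 65 mm * 10000 / 1000 = 650.0 m

650.0 m


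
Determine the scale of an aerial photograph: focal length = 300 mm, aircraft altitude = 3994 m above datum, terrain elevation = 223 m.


scale = f / (H - h) = 300 mm / 3771 m = 300 / 3771000 = 1:12570

1:12570


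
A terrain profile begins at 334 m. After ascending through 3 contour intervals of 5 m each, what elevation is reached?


elevation = 334 + 3 * 5 = 349 m

349 m


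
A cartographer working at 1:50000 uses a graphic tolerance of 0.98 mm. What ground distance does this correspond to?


ground = 0.98 mm * 50000 / 1000 = 49.0 m

49.0 m


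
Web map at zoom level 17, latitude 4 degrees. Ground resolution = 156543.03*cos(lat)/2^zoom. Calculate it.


res = 156543.03 * cos(4) / 2^17 = 156543.03 * 0.99756405 / 131072 = 1.19 m/pixel

1.19 m/pixel


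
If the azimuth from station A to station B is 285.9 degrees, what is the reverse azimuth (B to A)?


back azimuth = (285.9 + 180) mod 360 = 105.9 degrees

105.9 degrees


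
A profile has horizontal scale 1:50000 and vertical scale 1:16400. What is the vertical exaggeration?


VE = horizontal_scale / vertical_scale = 50000 / 16400 ≈ 3.0

3.0x


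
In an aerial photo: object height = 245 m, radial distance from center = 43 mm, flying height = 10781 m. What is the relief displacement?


d = h * r / H = 245 * 43 / 10781 = 0.98 mm

0.98 mm


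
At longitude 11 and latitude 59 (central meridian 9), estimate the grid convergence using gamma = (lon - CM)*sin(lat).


gamma = (11 - 9) * sin(59) = 2 * 0.857167 = 1.714 degrees

1.714 degrees


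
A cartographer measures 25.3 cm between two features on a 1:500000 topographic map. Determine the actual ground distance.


ground = 25.3 cm * 500000 / 100 = 126500.0 m = 126.5 km

126.5 km


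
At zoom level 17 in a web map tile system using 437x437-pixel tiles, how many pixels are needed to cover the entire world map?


tiles per axis = 2^17 = 131072
total tiles = 131072^2 = 17179869184
pixels per axis = 131072 * 437 = 57278464
total pixels = 57278464^2 = 3280822438199296

3280822438199296 pixels


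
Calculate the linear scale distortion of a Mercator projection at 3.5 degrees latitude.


SF = 1 / cos(3.5) = 1 / 0.998135 = 1.002

1.002


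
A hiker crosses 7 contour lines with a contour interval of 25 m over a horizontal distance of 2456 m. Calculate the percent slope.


elevation change = 7 * 25 = 175 m
slope = 175 / 2456 * 100 = 7.1%

7.1%


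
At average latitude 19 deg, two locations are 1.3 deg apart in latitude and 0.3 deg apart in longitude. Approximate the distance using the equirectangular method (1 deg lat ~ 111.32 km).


dlat_km = 1.3 * 111.32 = 144.716
dlon_km = 0.3 * 111.32 * cos(19) ≈ 31.577
dist = sqrt(144.716^2 + 31.577^2) ≈ 148.1 km

148.1 km


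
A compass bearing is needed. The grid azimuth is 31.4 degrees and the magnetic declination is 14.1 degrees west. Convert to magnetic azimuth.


magnetic azimuth = grid azimuth - declination (east +ve)
mag_az = 31.4 - -14.1 = 45.5 degrees

45.5 degrees


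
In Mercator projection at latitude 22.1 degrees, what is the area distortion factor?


area_distortion = 1/cos^2(22.1) = 1.165

1.165


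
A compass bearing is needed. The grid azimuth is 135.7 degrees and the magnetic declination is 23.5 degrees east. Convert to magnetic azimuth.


magnetic azimuth = grid azimuth - declination (east +ve)
mag_az = 135.7 - 23.5 = 112.2 degrees

112.2 degrees


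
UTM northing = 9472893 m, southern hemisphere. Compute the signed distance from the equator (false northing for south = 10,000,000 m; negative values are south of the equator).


For southern: actual = 9472893 - 10000000 = -527107 m

-527107 m


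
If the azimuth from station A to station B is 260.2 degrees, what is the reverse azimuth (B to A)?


back azimuth = (260.2 + 180) mod 360 = 80.2 degrees

80.2 degrees


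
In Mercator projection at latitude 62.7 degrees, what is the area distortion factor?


area_distortion = 1/cos^2(62.7) = 4.754

4.754


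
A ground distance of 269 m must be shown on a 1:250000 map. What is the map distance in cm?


map_cm = 269 * 100 / 250000 = 0.1076 cm ≈ 0.11 cm

0.11 cm


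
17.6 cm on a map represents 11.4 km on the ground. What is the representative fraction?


ground = 11.4 km = 1140000 cm; RF denominator = ground / map = 1140000 / 17.6 ≈ 64773; RF = 1:64773

1:64773


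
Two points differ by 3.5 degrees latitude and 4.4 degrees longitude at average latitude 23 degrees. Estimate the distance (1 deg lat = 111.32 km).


dlat_km = 3.5 * 111.32 = 389.62
dlon_km = 4.4 * 111.32 * cos(23) ≈ 450.871
dist = sqrt(389.62^2 + 450.871^2) ≈ 595.9 km

595.9 km


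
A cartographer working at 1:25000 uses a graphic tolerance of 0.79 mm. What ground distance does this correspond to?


ground = 0.79 mm * 25000 / 1000 = 19.75 m

19.75 m


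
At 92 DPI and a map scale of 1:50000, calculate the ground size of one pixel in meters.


pixel_cm = 2.54 / 92 ≈ 0.027609 cm
ground = pixel_cm * 50000 / 100 = 2.54 * 50000 / (92 * 100) = 127000 / 9200 ≈ 13.8 m

13.8 m


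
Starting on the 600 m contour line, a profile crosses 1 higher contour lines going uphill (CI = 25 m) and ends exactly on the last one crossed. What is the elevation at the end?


elevation = 600 + 1 * 25 = 625 m

625 m


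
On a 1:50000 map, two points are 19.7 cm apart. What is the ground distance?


ground = 19.7 cm * 50000 / 100 = 9850.0 m = 9.85 km

9.85 km


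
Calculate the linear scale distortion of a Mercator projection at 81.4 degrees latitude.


SF = 1 / cos(81.4) = 1 / 0.149535 = 6.687

6.687


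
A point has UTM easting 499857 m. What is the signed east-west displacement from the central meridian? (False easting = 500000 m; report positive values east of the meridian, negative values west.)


displacement = 499857 - 500000 = -143 m

-143 m


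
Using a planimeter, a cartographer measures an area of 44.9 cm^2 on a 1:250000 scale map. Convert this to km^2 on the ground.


ground_area = 44.9 * (250000/100)^2 = 280625000.0 m^2 = 280.625 km^2

280.625 km^2


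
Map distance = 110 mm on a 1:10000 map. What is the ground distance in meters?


ground = 110 mm * 10000 / 1000 = 1100.0 m

1100.0 m


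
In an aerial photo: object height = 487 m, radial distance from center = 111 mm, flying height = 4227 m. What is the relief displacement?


d = h * r / H = 487 * 111 / 4227 = 12.79 mm

12.79 mm


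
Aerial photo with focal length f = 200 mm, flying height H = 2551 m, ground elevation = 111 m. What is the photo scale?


scale = f / (H - h) = 200 mm / 2440 m = 200 / 2440000 = 1:12200

1:12200


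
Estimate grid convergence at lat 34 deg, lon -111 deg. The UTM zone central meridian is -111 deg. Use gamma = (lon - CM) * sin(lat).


gamma = (-111 - -111) * sin(34) = 0 * 0.559193 = 0.0 degrees

0.0 degrees


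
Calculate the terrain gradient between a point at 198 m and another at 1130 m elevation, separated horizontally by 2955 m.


gradient = (1130 - 198) / 2955 = 932 / 2955 = 0.3154

0.3154


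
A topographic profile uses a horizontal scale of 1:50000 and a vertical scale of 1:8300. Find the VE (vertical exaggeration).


VE = horizontal_scale / vertical_scale = 50000 / 8300 ≈ 6.0

6.0x


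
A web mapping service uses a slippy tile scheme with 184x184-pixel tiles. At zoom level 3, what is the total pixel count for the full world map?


tiles per axis = 2^3 = 8
total tiles = 8^2 = 64
pixels per axis = 8 * 184 = 1472
total pixels = 1472^2 = 2166784

2166784 pixels


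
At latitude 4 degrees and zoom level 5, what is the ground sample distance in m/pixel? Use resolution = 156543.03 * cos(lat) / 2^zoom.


res = 156543.03 * cos(4) / 2^5 = 156543.03 * 0.99756405 / 32 = 4880.05 m/pixel

4880.05 m/pixel


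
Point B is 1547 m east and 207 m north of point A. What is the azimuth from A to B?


az = atan2(1547, 207) = 82.4 deg
adjusted to 0-360: 82.4 degrees

82.4 degrees


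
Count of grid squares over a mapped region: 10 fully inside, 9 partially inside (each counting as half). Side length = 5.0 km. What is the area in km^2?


effective squares = 10 + 9 * 0.5 = 14.5
area = 14.5 * 25.0 = 362.5 km^2

362.5 km^2


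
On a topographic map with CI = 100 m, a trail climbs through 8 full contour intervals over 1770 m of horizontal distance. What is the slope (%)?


elevation change = 8 * 100 = 800 m
slope = 800 / 1770 * 100 = 45.2%

45.2%


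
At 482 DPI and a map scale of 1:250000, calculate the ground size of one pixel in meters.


pixel_cm = 2.54 / 482 ≈ 0.00527 cm
ground = pixel_cm * 250000 / 100 = 2.54 * 250000 / (482 * 100) = 635000 / 48200 ≈ 13.17 m

13.17 m


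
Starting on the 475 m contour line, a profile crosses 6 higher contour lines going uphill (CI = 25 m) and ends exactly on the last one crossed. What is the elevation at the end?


elevation = 475 + 6 * 25 = 625 m

625 m


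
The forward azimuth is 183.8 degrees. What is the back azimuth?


back azimuth = (183.8 + 180) mod 360 = 3.8 degrees

3.8 degrees


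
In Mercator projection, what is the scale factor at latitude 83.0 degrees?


SF = 1 / cos(83.0) = 1 / 0.121869 = 8.206

8.206


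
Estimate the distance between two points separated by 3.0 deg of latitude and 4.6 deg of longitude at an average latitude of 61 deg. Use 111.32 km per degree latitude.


dlat_km = 3.0 * 111.32 = 333.96
dlon_km = 4.6 * 111.32 * cos(61) ≈ 248.257
dist = sqrt(333.96^2 + 248.257^2) ≈ 416.1 km

416.1 km


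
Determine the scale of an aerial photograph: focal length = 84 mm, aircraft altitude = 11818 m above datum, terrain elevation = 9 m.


scale = f / (H - h) = 84 mm / 11809 m = 84 / 11809000 = 1:140583

1:140583


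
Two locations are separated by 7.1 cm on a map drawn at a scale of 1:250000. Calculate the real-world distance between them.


ground = 7.1 cm * 250000 / 100 = 17750.0 m = 17.75 km

17.75 km


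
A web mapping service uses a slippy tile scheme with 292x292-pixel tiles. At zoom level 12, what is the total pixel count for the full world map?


tiles per axis = 2^12 = 4096
total tiles = 4096^2 = 16777216
pixels per axis = 4096 * 292 = 1196032
total pixels = 1196032^2 = 1430492545024

1430492545024 pixels


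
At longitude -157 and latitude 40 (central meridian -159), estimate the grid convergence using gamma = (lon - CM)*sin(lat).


gamma = (-157 - -159) * sin(40) = 2 * 0.642788 = 1.286 degrees

1.286 degrees


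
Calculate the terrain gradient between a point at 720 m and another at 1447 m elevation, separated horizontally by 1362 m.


gradient = (1447 - 720) / 1362 = 727 / 1362 = 0.5338

0.5338


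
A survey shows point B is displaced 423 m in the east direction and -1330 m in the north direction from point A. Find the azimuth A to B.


az = atan2(423, -1330) = 162.4 deg
adjusted to 0-360: 162.4 degrees

162.4 degrees


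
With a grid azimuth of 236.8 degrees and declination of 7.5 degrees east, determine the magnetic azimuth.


magnetic azimuth = grid azimuth - declination (east +ve)
mag_az = 236.8 - 7.5 = 229.3 degrees

229.3 degrees


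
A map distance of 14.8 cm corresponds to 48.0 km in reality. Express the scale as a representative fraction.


ground = 48.0 km = 4800000 cm; RF denominator = ground / map = 4800000 / 14.8 ≈ 324324; RF = 1:324324

1:324324


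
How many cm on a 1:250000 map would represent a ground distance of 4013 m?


map_cm = 4013 * 100 / 250000 = 1.6052 cm ≈ 1.61 cm

1.61 cm


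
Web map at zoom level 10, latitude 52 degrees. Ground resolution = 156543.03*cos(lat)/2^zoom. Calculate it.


res = 156543.03 * cos(52) / 2^10 = 156543.03 * 0.61566148 / 1024 = 94.12 m/pixel

94.12 m/pixel


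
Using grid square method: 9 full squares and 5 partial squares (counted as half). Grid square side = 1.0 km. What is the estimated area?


effective squares = 9 + 5 * 0.5 = 11.5
area = 11.5 * 1.0 = 11.5 km^2

11.5 km^2


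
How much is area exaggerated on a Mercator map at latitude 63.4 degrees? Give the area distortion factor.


area_distortion = 1/cos^2(63.4) = 4.988

4.988


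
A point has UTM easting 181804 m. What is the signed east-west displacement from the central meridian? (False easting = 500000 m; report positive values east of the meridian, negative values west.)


displacement = 181804 - 500000 = -318196 m

-318196 m


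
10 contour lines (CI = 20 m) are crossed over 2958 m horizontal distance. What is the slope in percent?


elevation change = 10 * 20 = 200 m
slope = 200 / 2958 * 100 = 6.8%

6.8%


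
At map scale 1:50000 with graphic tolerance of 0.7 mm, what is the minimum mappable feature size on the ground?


ground = 0.7 mm * 50000 / 1000 = 35.0 m

35.0 m


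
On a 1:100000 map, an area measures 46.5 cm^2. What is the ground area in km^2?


ground_area = 46.5 * (100000/100)^2 = 46500000.0 m^2 = 46.5 km^2

46.5 km^2


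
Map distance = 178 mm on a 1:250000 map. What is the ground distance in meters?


ground = 178 mm * 250000 / 1000 = 44500.0 m

44500.0 m


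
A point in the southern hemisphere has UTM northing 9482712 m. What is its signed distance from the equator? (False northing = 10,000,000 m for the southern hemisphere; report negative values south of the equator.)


For southern: actual = 9482712 - 10000000 = -517288 m

-517288 m


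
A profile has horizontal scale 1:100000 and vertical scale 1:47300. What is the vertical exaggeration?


VE = horizontal_scale / vertical_scale = 100000 / 47300 ≈ 2.1

2.1x


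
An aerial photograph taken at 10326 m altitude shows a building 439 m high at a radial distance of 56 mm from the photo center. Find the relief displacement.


d = h * r / H = 439 * 56 / 10326 = 2.38 mm

2.38 mm


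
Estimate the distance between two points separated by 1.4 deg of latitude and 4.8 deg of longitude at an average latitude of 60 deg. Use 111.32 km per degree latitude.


dlat_km = 1.4 * 111.32 = 155.848
dlon_km = 4.8 * 111.32 * cos(60) ≈ 267.168
dist = sqrt(155.848^2 + 267.168^2) ≈ 309.3 km

309.3 km


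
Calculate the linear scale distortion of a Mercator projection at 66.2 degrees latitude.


SF = 1 / cos(66.2) = 1 / 0.403545 = 2.478

2.478


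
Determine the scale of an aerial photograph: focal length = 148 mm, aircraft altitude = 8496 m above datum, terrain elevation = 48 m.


scale = f / (H - h) = 148 mm / 8448 m = 148 / 8448000 = 1:57081

1:57081


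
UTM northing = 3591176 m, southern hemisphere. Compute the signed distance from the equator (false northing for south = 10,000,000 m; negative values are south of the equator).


For southern: actual = 3591176 - 10000000 = -6408824 m

-6408824 m


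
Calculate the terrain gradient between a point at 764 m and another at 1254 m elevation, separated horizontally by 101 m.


gradient = (1254 - 764) / 101 = 490 / 101 = 4.8515

4.8515


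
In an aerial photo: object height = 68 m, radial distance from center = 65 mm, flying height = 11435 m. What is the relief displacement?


d = h * r / H = 68 * 65 / 11435 = 0.39 mm

0.39 mm


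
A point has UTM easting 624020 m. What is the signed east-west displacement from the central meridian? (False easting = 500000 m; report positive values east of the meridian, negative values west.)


displacement = 624020 - 500000 = 124020 m

124020 m


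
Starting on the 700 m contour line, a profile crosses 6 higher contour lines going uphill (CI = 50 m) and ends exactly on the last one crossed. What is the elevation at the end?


elevation = 700 + 6 * 50 = 1000 m

1000 m


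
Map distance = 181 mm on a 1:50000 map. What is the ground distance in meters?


ground = 181 mm * 50000 / 1000 = 9050.0 m

9050.0 m


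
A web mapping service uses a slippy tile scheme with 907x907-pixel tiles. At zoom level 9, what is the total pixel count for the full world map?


tiles per axis = 2^9 = 512
total tiles = 512^2 = 262144
pixels per axis = 512 * 907 = 464384
total pixels = 464384^2 = 215652499456

215652499456 pixels


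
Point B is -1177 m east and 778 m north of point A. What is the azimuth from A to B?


az = atan2(-1177, 778) = -56.5 deg
adjusted to 0-360: 303.5 degrees

303.5 degrees


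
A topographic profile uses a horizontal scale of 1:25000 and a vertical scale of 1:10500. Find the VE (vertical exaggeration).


VE = horizontal_scale / vertical_scale = 25000 / 10500 ≈ 2.4

2.4x


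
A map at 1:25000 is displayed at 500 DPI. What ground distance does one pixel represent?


pixel_cm = 2.54 / 500 = 0.00508 cm
ground = pixel_cm * 25000 / 100 = 2.54 * 25000 / (500 * 100) = 63500 / 50000 = 1.27 m

1.27 m


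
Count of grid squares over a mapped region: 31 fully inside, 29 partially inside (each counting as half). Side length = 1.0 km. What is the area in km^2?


effective squares = 31 + 29 * 0.5 = 45.5
area = 45.5 * 1.0 = 45.5 km^2

45.5 km^2


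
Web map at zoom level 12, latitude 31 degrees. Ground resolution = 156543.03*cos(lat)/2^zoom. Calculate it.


res = 156543.03 * cos(31) / 2^12 = 156543.03 * 0.8571673 / 4096 = 32.76 m/pixel

32.76 m/pixel


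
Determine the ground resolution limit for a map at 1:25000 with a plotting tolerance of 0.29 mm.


ground = 0.29 mm * 25000 / 1000 = 7.25 m

7.25 m


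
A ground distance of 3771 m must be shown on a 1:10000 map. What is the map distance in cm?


map_cm = 3771 * 100 / 10000 = 37.71 cm

37.71 cm


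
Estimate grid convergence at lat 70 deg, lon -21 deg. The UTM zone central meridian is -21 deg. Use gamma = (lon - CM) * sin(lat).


gamma = (-21 - -21) * sin(70) = 0 * 0.939693 = 0.0 degrees

0.0 degrees


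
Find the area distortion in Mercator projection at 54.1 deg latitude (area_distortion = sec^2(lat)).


area_distortion = 1/cos^2(54.1) = 2.908

2.908


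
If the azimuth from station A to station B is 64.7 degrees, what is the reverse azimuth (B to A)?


back azimuth = (64.7 + 180) mod 360 = 244.7 degrees

244.7 degrees


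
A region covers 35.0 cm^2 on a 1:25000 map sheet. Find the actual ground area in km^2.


ground_area = 35.0 * (25000/100)^2 = 2187500.0 m^2 = 2.1875 km^2 ≈ 2.188 km^2

2.188 km^2


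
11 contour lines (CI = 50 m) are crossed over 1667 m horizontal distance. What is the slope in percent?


elevation change = 11 * 50 = 550 m
slope = 550 / 1667 * 100 = 33.0%

33.0%


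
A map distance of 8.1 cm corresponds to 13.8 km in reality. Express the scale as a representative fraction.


ground = 13.8 km = 1380000 cm; RF denominator = ground / map = 1380000 / 8.1 ≈ 170370; RF = 1:170370

1:170370


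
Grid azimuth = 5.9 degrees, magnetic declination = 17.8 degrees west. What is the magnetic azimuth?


magnetic azimuth = grid azimuth - declination (east +ve)
mag_az = 5.9 - -17.8 = 23.7 degrees

23.7 degrees


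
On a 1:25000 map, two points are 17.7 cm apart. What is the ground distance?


ground = 17.7 cm * 25000 / 100 = 4425.0 m = 4.425 km

4.425 km


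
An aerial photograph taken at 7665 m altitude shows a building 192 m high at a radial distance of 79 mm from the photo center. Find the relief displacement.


d = h * r / H = 192 * 79 / 7665 = 1.98 mm

1.98 mm


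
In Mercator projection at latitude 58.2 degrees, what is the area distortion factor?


area_distortion = 1/cos^2(58.2) = 3.601

3.601


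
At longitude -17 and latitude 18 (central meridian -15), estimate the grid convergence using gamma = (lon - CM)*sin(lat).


gamma = (-17 - -15) * sin(18) = -2 * 0.309017 = -0.618 degrees

-0.618 degrees


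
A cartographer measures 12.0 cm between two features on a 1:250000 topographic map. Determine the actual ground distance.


ground = 12.0 cm * 250000 / 100 = 30000.0 m = 30.0 km

30.0 km


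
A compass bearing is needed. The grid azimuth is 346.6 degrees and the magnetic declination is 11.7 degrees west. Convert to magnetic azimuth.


magnetic azimuth = grid azimuth - declination (east +ve)
mag_az = 346.6 - -11.7 = 358.3 degrees

358.3 degrees


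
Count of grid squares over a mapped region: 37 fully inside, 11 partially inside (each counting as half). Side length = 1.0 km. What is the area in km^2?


effective squares = 37 + 11 * 0.5 = 42.5
area = 42.5 * 1.0 = 42.5 km^2

42.5 km^2


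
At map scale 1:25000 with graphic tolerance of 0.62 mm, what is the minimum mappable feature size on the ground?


ground = 0.62 mm * 25000 / 1000 = 15.5 m

15.5 m


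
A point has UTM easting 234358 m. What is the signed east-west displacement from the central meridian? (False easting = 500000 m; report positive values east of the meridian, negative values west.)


displacement = 234358 - 500000 = -265642 m

-265642 m


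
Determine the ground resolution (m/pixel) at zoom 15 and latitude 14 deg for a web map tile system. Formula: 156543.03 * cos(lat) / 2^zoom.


res = 156543.03 * cos(14) / 2^15 = 156543.03 * 0.97029573 / 32768 = 4.64 m/pixel

4.64 m/pixel


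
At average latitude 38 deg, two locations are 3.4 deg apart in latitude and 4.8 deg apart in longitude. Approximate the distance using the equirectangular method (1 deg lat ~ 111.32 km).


dlat_km = 3.4 * 111.32 = 378.488
dlon_km = 4.8 * 111.32 * cos(38) ≈ 421.063
dist = sqrt(378.488^2 + 421.063^2) ≈ 566.2 km

566.2 km


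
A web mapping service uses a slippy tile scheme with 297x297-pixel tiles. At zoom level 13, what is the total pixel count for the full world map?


tiles per axis = 2^13 = 8192
total tiles = 8192^2 = 67108864
pixels per axis = 8192 * 297 = 2433024
total pixels = 2433024^2 = 5919605784576

5919605784576 pixels


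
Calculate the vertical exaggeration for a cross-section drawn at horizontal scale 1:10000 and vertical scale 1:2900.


VE = horizontal_scale / vertical_scale = 10000 / 2900 ≈ 3.4

3.4x


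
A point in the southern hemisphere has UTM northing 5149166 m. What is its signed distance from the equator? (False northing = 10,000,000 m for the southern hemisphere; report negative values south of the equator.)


For southern: actual = 5149166 - 10000000 = -4850834 m

-4850834 m


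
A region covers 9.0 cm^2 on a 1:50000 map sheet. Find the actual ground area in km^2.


ground_area = 9.0 * (50000/100)^2 = 2250000.0 m^2 = 2.25 km^2

2.25 km^2


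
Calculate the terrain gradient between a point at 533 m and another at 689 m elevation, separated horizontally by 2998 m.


gradient = (689 - 533) / 2998 = 156 / 2998 = 0.052

0.052


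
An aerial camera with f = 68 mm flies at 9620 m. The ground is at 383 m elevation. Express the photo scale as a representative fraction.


scale = f / (H - h) = 68 mm / 9237 m = 68 / 9237000 = 1:135838

1:135838


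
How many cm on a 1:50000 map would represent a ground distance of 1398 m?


map_cm = 1398 * 100 / 50000 = 2.796 cm ≈ 2.8 cm

2.8 cm


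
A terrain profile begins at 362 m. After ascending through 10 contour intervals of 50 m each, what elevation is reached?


elevation = 362 + 10 * 50 = 862 m

862 m


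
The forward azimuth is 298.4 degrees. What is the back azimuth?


back azimuth = (298.4 + 180) mod 360 = 118.4 degrees

118.4 degrees


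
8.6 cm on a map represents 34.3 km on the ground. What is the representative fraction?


ground = 34.3 km = 3430000 cm; RF denominator = ground / map = 3430000 / 8.6 ≈ 398837; RF = 1:398837

1:398837


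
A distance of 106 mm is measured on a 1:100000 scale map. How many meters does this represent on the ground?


ground = 106 mm * 100000 / 1000 = 10600.0 m

10600.0 m


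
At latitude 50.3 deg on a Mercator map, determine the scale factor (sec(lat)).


SF = 1 / cos(50.3) = 1 / 0.638768 = 1.566

1.566


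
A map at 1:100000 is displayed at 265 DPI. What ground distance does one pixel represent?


pixel_cm = 2.54 / 265 ≈ 0.009585 cm
ground = pixel_cm * 100000 / 100 = 2.54 * 100000 / (265 * 100) = 254000 / 26500 ≈ 9.58 m

9.58 m


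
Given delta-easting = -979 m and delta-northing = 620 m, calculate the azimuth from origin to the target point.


az = atan2(-979, 620) = -57.7 deg
adjusted to 0-360: 302.3 degrees

302.3 degrees


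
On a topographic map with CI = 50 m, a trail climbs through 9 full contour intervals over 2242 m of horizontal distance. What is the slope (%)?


elevation change = 9 * 50 = 450 m
slope = 450 / 2242 * 100 = 20.1%

20.1%


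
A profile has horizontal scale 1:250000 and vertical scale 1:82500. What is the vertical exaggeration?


VE = horizontal_scale / vertical_scale = 250000 / 82500 ≈ 3.0

3.0x


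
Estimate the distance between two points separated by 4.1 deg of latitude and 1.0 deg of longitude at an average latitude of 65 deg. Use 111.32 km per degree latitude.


dlat_km = 4.1 * 111.32 = 456.412
dlon_km = 1.0 * 111.32 * cos(65) ≈ 47.046
dist = sqrt(456.412^2 + 47.046^2) ≈ 458.8 km

458.8 km


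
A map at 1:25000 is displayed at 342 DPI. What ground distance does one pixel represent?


pixel_cm = 2.54 / 342 ≈ 0.007427 cm
ground = pixel_cm * 25000 / 100 = 2.54 * 25000 / (342 * 100) = 63500 / 34200 ≈ 1.86 m

1.86 m


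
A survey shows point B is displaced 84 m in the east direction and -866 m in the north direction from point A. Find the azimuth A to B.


az = atan2(84, -866) = 174.5 deg
adjusted to 0-360: 174.5 degrees

174.5 degrees


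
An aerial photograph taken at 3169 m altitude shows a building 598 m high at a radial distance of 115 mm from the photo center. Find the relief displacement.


d = h * r / H = 598 * 115 / 3169 = 21.7 mm

21.7 mm


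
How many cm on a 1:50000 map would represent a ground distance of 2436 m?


map_cm = 2436 * 100 / 50000 = 4.872 cm ≈ 4.87 cm

4.87 cm


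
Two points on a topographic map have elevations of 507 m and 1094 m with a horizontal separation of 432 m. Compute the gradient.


gradient = (1094 - 507) / 432 = 587 / 432 = 1.3588

1.3588


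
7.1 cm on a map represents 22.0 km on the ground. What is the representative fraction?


ground = 22.0 km = 2200000 cm; RF denominator = ground / map = 2200000 / 7.1 ≈ 309859; RF = 1:309859

1:309859


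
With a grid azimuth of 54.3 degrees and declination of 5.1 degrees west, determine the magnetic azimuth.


magnetic azimuth = grid azimuth - declination (east +ve)
mag_az = 54.3 - -5.1 = 59.4 degrees

59.4 degrees


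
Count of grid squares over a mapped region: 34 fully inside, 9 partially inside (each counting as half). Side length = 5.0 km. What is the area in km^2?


effective squares = 34 + 9 * 0.5 = 38.5
area = 38.5 * 25.0 = 962.5 km^2

962.5 km^2


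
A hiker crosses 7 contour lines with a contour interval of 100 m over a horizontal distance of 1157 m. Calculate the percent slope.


elevation change = 7 * 100 = 700 m
slope = 700 / 1157 * 100 = 60.5%

60.5%


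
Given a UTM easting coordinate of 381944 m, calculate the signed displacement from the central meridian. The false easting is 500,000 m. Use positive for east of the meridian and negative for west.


displacement = 381944 - 500000 = -118056 m

-118056 m


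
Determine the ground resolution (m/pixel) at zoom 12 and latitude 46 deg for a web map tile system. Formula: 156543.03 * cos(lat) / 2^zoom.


res = 156543.03 * cos(46) / 2^12 = 156543.03 * 0.69465837 / 4096 = 26.55 m/pixel

26.55 m/pixel


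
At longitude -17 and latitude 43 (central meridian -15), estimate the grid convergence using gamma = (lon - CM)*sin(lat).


gamma = (-17 - -15) * sin(43) = -2 * 0.681998 = -1.364 degrees

-1.364 degrees


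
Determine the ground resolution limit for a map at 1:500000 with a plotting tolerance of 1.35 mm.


ground = 1.35 mm * 500000 / 1000 = 675.0 m

675.0 m


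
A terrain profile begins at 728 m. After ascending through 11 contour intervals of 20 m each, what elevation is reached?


elevation = 728 + 11 * 20 = 948 m

948 m


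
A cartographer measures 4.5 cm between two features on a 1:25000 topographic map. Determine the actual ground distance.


ground = 4.5 cm * 25000 / 100 = 1125.0 m = 1.125 km

1.125 km


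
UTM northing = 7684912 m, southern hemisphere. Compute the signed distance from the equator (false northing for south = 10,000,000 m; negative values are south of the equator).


For southern: actual = 7684912 - 10000000 = -2315088 m

-2315088 m


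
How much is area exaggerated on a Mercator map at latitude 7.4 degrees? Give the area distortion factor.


area_distortion = 1/cos^2(7.4) = 1.017

1.017


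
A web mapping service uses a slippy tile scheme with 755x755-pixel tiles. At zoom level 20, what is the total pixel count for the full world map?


tiles per axis = 2^20 = 1048576
total tiles = 1048576^2 = 1099511627776
pixels per axis = 1048576 * 755 = 791674880
total pixels = 791674880^2 = 626749115623014400

626749115623014400 pixels


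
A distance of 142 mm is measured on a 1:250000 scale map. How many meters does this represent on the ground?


ground = 142 mm * 250000 / 1000 = 35500.0 m

35500.0 m


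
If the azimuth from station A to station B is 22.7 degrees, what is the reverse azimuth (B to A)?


back azimuth = (22.7 + 180) mod 360 = 202.7 degrees

202.7 degrees


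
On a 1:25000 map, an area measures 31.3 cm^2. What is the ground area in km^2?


ground_area = 31.3 * (25000/100)^2 = 1956250.0 m^2 = 1.95625 km^2 ≈ 1.956 km^2

1.956 km^2


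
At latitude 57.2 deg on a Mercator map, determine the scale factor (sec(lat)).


SF = 1 / cos(57.2) = 1 / 0.541708 = 1.846

1.846


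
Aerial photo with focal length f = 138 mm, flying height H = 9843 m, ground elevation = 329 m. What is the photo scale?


scale = f / (H - h) = 138 mm / 9514 m = 138 / 9514000 = 1:68942

1:68942


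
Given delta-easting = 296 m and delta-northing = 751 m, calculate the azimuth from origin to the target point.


az = atan2(296, 751) = 21.5 deg
adjusted to 0-360: 21.5 degrees

21.5 degrees


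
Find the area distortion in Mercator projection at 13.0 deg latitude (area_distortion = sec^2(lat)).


area_distortion = 1/cos^2(13.0) = 1.053

1.053


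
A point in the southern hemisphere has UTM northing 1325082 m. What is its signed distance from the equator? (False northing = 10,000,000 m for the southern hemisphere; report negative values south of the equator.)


For southern: actual = 1325082 - 10000000 = -8674918 m

-8674918 m


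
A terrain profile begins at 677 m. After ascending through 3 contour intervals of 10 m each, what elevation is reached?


elevation = 677 + 3 * 10 = 707 m

707 m


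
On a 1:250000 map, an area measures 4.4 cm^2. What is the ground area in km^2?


ground_area = 4.4 * (250000/100)^2 = 27500000.0 m^2 = 27.5 km^2

27.5 km^2


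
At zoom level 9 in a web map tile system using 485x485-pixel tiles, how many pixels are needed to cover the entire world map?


tiles per axis = 2^9 = 512
total tiles = 512^2 = 262144
pixels per axis = 512 * 485 = 248320
total pixels = 248320^2 = 61662822400

61662822400 pixels


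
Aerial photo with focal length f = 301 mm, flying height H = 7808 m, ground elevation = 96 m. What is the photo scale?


scale = f / (H - h) = 301 mm / 7712 m = 301 / 7712000 = 1:25621

1:25621


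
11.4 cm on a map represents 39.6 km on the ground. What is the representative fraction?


ground = 39.6 km = 3960000 cm; RF denominator = ground / map = 3960000 / 11.4 ≈ 347368; RF = 1:347368

1:347368


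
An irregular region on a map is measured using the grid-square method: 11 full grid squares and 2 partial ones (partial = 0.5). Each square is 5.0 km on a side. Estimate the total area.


effective squares = 11 + 2 * 0.5 = 12.0
area = 12.0 * 25.0 = 300.0 km^2

300.0 km^2


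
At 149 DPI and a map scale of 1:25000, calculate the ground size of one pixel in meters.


pixel_cm = 2.54 / 149 ≈ 0.017047 cm
ground = pixel_cm * 25000 / 100 = 2.54 * 25000 / (149 * 100) = 63500 / 14900 ≈ 4.26 m

4.26 m


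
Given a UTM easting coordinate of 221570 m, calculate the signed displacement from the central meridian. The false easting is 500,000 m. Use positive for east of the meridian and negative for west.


displacement = 221570 - 500000 = -278430 m

-278430 m


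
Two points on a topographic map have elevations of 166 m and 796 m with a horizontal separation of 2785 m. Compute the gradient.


gradient = (796 - 166) / 2785 = 630 / 2785 = 0.2262

0.2262


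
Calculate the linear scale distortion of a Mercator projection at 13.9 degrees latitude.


SF = 1 / cos(13.9) = 1 / 0.970716 = 1.03

1.03


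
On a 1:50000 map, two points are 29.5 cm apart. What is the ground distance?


ground = 29.5 cm * 50000 / 100 = 14750.0 m = 14.75 km

14.75 km


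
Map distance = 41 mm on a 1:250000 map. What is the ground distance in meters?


ground = 41 mm * 250000 / 1000 = 10250.0 m

10250.0 m


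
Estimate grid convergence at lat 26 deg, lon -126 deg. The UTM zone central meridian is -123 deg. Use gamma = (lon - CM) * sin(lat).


gamma = (-126 - -123) * sin(26) = -3 * 0.438371 = -1.315 degrees

-1.315 degrees


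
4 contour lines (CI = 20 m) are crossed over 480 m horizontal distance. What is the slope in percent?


elevation change = 4 * 20 = 80 m
slope = 80 / 480 * 100 = 16.7%

16.7%


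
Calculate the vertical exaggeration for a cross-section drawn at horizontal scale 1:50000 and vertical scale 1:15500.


VE = horizontal_scale / vertical_scale = 50000 / 15500 ≈ 3.2

3.2x


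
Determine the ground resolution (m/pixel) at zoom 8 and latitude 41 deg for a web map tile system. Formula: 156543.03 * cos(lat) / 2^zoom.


res = 156543.03 * cos(41) / 2^8 = 156543.03 * 0.75470958 / 256 = 461.5 m/pixel

461.5 m/pixel


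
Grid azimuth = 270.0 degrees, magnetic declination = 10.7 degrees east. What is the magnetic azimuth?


magnetic azimuth = grid azimuth - declination (east +ve)
mag_az = 270.0 - 10.7 = 259.3 degrees

259.3 degrees


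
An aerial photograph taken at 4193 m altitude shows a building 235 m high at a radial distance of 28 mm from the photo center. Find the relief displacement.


d = h * r / H = 235 * 28 / 4193 = 1.57 mm

1.57 mm


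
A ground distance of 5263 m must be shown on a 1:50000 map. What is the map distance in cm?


map_cm = 5263 * 100 / 50000 = 10.526 cm ≈ 10.53 cm

10.53 cm


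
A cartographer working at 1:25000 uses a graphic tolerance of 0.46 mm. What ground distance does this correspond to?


ground = 0.46 mm * 25000 / 1000 = 11.5 m

11.5 m


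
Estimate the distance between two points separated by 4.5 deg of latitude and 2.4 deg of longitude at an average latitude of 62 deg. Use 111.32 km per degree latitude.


dlat_km = 4.5 * 111.32 = 500.94
dlon_km = 2.4 * 111.32 * cos(62) ≈ 125.428
dist = sqrt(500.94^2 + 125.428^2) ≈ 516.4 km

516.4 km
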